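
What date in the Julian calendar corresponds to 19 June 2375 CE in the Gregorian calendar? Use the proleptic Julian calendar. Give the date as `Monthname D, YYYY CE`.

June 3, 2375 CE

The Julian–Gregorian offset here is 16 days (Julian trailing).
19 June 2375 Gregorian − 16 days → 3 June 2375 Julian.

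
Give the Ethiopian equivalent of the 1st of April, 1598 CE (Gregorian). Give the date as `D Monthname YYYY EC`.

Julian Day Number of the source date = 2304808.
Converting JDN 2304808 to the Ethiopian calendar gives 26 Megabit 1590 EC.

26 Megabit 1590 EC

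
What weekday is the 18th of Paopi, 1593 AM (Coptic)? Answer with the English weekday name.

Friday

Equivalently 27 October 1876 Gregorian, JDN 2406555.
Since JDN mod 7 = 4 (0 = Monday), the day is Friday.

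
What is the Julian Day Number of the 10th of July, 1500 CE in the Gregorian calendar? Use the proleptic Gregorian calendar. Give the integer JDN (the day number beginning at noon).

2269114

JDN 2451545 is 1 January 2000 CE (Gregorian); the target day is −182431 days from there, so JDN = 2269114.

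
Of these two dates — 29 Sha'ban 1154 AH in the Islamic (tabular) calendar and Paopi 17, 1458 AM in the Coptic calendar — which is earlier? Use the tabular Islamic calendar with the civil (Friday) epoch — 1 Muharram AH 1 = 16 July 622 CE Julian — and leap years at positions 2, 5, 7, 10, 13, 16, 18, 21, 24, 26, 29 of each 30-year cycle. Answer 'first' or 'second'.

second

Converting both to JDN: 2357260 vs 2357245; the smaller is the second.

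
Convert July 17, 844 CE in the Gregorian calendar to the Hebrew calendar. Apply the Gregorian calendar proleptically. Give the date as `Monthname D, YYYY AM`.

Both dates share Julian Day Number 2029523; in the Hebrew calendar that is 24 Tammuz 4604 AM.

Tammuz 24, 4604 AM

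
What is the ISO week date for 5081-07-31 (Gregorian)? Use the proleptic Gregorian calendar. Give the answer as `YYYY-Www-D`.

The weekday is Sunday (ISO weekday 7).
That Sunday belongs to ISO week 30 of ISO year 5081.

5081-W30-7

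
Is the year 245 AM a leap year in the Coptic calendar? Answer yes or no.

no

245 mod 4 = 1; in the Coptic calendar a year is leap when year mod 4 = 3, so it is a common year.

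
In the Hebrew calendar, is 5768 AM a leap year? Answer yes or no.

yes

Hebrew year 5768 is year 11 of its 19-year Metonic cycle; leap years are at positions 3, 6, 8, 11, 14, 17, 19, so it is a leap year (13 months).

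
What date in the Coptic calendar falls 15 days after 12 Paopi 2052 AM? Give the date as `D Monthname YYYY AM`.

27 Paopi 2052 AM

The starting date is JDN 2574199; 2574199 + 15 = 2574214.
JDN 2574214 corresponds to 27 Paopi 2052 AM.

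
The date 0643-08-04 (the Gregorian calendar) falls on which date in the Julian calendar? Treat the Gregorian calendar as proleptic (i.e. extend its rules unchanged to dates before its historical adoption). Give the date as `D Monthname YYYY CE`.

At this point the Julian calendar is 3 days behind the Gregorian.
4 August 643 Gregorian − 3 days → 1 August 643 Julian.

1 August 643 CE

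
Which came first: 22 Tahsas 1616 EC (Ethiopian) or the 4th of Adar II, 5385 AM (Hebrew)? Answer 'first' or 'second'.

First date → JDN 2314211; second date → JDN 2314651.
JDN 2314211 < JDN 2314651, so the first date is earlier.

first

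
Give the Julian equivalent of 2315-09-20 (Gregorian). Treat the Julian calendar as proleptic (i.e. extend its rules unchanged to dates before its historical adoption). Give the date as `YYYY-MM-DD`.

2315-09-04

For dates in this range the Gregorian date is 16 days ahead of the Julian.
20 September 2315 Gregorian − 16 days → 4 September 2315 Julian.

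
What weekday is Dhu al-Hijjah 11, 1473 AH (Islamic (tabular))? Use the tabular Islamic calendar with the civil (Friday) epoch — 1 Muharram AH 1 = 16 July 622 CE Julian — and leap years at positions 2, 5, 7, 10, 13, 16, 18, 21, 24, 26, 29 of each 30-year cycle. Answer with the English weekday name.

This is JDN 2470403 (19 August 2051 Gregorian).
Since JDN mod 7 = 5 (0 = Monday), the day is Saturday.

Saturday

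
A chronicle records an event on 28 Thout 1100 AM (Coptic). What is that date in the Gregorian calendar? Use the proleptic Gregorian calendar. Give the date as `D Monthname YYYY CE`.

Both dates share Julian Day Number 2226467; in the Gregorian calendar that is 4 October 1383 CE.

4 October 1383 CE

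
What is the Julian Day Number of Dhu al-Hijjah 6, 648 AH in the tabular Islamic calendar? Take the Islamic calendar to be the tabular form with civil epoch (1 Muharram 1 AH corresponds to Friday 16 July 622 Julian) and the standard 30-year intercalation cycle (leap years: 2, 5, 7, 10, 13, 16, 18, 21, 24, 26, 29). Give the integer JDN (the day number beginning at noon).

2178045

In the proleptic Gregorian calendar the same day is 8 March 1251.
JDN 2299161 is 15 October 1582 CE (Gregorian); the target day is −121116 days from there, so JDN = 2178045.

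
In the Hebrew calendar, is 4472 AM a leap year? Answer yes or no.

no

Hebrew year 4472 is year 7 of its 19-year Metonic cycle; leap years are at positions 3, 6, 8, 11, 14, 17, 19, so it is a common year (12 months).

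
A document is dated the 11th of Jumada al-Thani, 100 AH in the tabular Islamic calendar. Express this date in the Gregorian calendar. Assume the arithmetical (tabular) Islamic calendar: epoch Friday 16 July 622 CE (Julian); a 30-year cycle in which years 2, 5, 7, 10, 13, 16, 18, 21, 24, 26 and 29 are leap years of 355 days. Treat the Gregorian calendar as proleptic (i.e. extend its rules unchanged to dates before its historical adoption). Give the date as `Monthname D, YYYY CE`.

January 12, 719 CE

Both dates share Julian Day Number 1983680; in the Gregorian calendar that is 12 January 719 CE.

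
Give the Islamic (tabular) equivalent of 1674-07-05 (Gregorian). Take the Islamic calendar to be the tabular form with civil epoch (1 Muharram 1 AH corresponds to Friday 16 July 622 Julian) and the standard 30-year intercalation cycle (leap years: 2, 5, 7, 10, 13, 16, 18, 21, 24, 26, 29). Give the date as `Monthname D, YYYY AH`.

Rabi' al-Thani 1, 1085 AH

Both dates share Julian Day Number 2332662; in the tabular Islamic calendar that is 1 Rabi' al-Thani 1085 AH.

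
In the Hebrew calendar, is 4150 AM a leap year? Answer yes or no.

Hebrew year 4150 is year 8 of its 19-year Metonic cycle; leap years are at positions 3, 6, 8, 11, 14, 17, 19, so it is a leap year (13 months).

yes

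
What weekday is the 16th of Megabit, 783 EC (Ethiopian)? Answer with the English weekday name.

Saturday

This is JDN 2010041 (16 March 791 Gregorian).
JDN 2010041 mod 7 = 5, and JDN 0 was a Monday, so this is a Saturday.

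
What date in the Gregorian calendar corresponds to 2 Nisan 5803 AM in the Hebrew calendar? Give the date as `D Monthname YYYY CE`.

Both dates share Julian Day Number 2467352; in the Gregorian calendar that is 12 April 2043 CE.

12 April 2043 CE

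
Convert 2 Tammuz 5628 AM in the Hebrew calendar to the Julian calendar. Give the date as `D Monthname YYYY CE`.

10 June 1868 CE

Both dates share Julian Day Number 2403506; in the Julian calendar that is 10 June 1868 CE.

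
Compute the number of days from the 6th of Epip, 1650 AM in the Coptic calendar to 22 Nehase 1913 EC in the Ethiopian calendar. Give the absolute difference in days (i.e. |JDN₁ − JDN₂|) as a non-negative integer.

4702

First date → JDN 2427632; second date → JDN 2422930.
The interval is |2427632 − 2422930| = 4702 days.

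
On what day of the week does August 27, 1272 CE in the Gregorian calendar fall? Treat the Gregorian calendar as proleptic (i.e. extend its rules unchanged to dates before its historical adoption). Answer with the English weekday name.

Saturday

2185888 ≡ 5 (mod 7); counting from Monday = 0 gives Saturday.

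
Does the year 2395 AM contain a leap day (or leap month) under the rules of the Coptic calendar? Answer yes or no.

2395 mod 4 = 3; in the Coptic calendar a year is leap when year mod 4 = 3, so it is a leap year.

yes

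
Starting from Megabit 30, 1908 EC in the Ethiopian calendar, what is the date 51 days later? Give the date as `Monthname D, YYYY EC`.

Ginbot 21, 1908 EC

JDN of Megabit 30, 1908 EC = 2420962.
2420962 + 51 = 2421013.
JDN 2421013 in the Ethiopian calendar is Ginbot 21, 1908 EC.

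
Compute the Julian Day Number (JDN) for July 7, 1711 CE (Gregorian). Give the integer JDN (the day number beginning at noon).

2346177

JDN 2400001 is 17 November 1858 CE (Gregorian), MJD 0; the target day is −53824 days from there, so JDN = 2346177.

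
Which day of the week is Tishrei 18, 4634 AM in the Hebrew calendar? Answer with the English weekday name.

Equivalently 17 September 873 Gregorian, JDN 2040177.
2040177 ≡ 6 (mod 7); counting from Monday = 0 gives Sunday.

Sunday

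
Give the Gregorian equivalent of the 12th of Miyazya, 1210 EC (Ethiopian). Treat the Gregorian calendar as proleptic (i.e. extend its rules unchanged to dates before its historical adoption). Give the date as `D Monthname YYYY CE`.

Both dates share Julian Day Number 2166029; in the Gregorian calendar that is 14 April 1218 CE.

14 April 1218 CE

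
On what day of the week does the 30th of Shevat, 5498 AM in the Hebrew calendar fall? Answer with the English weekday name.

Equivalently 20 February 1738 Gregorian, JDN 2355902.
JDN 2355902 mod 7 = 3, and JDN 0 was a Monday, so this is a Thursday.

Thursday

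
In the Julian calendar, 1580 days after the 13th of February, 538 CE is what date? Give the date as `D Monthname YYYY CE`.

Counting 1580 days forward from JDN 1917606 reaches JDN 1919186, which is 12 June 542 CE.

12 June 542 CE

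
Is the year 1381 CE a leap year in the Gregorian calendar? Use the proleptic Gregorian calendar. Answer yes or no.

1381 is not divisible by 4, so it is a common year.

no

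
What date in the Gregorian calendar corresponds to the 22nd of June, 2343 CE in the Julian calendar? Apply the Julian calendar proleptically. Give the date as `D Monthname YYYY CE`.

8 July 2343 CE

For dates in this range the Gregorian date is 16 days ahead of the Julian.
22 June 2343 Julian + 16 days → 8 July 2343 Gregorian.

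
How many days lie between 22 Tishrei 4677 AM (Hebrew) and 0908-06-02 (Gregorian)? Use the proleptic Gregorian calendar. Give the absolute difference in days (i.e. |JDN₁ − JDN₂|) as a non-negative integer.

First date → JDN 2055891; second date → JDN 2052853.
The interval is |2055891 − 2052853| = 3038 days.

3038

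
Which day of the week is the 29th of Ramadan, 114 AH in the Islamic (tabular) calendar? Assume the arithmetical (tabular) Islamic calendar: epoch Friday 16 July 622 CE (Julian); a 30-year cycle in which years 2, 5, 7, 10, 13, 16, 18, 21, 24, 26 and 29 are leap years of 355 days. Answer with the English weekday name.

Equivalently 26 November 732 Gregorian, JDN 1988747.
Since JDN mod 7 = 5 (0 = Monday), the day is Saturday.

Saturday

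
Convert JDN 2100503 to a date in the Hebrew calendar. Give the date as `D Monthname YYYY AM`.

JDN 2100503 is 18 November 1038 in the proleptic Gregorian calendar.
In the Hebrew calendar that day is 12 Kislev 4799 AM.

12 Kislev 4799 AM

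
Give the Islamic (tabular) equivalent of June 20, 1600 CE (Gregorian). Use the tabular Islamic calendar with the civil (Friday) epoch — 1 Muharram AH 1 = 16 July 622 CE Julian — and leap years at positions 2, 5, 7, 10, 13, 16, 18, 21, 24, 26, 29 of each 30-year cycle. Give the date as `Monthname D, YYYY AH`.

Dhu al-Hijjah 8, 1008 AH

Julian Day Number of the source date = 2305619.
Converting JDN 2305619 to the tabular Islamic calendar gives 8 Dhu al-Hijjah 1008 AH.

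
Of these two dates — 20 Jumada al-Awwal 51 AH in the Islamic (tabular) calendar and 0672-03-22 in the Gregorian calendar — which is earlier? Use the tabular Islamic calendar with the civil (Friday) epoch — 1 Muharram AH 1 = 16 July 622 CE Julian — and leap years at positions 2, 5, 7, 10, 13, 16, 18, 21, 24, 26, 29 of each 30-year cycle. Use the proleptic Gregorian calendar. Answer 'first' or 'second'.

First date → JDN 1966295; second date → JDN 1966584.
JDN 1966295 < JDN 1966584, so the first date is earlier.

first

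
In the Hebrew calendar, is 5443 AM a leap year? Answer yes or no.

Hebrew year 5443 is year 9 of its 19-year Metonic cycle; leap years are at positions 3, 6, 8, 11, 14, 17, 19, so it is a common year (12 months).

no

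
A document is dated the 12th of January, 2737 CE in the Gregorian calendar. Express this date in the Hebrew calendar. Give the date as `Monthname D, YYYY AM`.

Tevet 17, 6497 AM

Julian Day Number of the source date = 2720740.
Converting JDN 2720740 to the Hebrew calendar gives 17 Tevet 6497 AM.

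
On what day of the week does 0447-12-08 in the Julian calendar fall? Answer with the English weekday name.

Monday

This is JDN 1884666 (9 December 447 Gregorian).
JDN 1884666 mod 7 = 0, and JDN 0 was a Monday, so this is a Monday.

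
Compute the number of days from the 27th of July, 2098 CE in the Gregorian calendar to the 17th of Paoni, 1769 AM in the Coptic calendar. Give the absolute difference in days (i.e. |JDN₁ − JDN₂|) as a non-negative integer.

JDN of the first date = 2487547.
JDN of the second date = 2471078.
|2471078 − 2487547| = 16469.

16469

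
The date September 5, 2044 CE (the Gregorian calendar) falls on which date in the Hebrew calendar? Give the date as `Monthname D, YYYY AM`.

Elul 13, 5804 AM

Both dates share Julian Day Number 2467864; in the Hebrew calendar that is 13 Elul 5804 AM.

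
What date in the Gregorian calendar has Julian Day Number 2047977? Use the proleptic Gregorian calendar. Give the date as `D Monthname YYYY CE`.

Counting from JDN 2299161 = 15 Oct 1582 gives an offset of -251184 days.

25 January 895 CE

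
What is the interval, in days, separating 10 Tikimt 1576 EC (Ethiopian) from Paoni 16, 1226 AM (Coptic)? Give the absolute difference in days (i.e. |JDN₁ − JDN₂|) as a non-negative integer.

First date → JDN 2299529; second date → JDN 2272746.
The interval is |2299529 − 2272746| = 26783 days.

26783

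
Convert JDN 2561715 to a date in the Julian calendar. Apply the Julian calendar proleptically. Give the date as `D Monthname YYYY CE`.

5 August 2301 CE

The Gregorian equivalent of JDN 2561715 is 21 August 2301.
In the Julian calendar that day is 5 August 2301 CE.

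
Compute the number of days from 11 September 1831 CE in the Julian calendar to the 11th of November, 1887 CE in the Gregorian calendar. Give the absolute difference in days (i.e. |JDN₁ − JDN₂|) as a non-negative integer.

20503

First date → JDN 2390084; second date → JDN 2410587.
The interval is |2390084 − 2410587| = 20503 days.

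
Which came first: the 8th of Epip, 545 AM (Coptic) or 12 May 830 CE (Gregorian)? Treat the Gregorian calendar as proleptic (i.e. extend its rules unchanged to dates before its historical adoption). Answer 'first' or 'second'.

The two dates have Julian Day Numbers 2024033 and 2024343 respectively.
Since 2024033 < 2024343, the first date comes first.

first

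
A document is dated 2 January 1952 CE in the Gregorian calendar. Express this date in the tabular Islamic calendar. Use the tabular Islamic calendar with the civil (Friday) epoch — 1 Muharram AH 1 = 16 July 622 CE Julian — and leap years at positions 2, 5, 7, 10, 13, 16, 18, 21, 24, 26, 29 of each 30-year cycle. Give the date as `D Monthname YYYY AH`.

Julian Day Number of the source date = 2434014.
Converting JDN 2434014 to the tabular Islamic calendar gives 4 Rabi' al-Thani 1371 AH.

4 Rabi' al-Thani 1371 AH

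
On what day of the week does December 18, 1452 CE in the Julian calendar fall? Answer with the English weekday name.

Monday

This is JDN 2251753 (27 December 1452 Gregorian).
JDN 2251753 mod 7 = 0, and JDN 0 was a Monday, so this is a Monday.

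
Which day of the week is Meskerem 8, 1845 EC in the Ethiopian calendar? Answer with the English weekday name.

Friday

In the Gregorian calendar this is 17 September 1852 (JDN 2397749).
Since JDN mod 7 = 4 (0 = Monday), the day is Friday.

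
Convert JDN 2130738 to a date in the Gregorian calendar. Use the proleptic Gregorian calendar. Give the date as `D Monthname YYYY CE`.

Counting from JDN 2299161 = 15 Oct 1582 gives an offset of -168423 days.

30 August 1121 CE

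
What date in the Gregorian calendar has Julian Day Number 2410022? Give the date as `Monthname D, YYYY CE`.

JDN 2451545 is 1 Jan 2000; 2410022 is −41523 days from there.

April 25, 1886 CE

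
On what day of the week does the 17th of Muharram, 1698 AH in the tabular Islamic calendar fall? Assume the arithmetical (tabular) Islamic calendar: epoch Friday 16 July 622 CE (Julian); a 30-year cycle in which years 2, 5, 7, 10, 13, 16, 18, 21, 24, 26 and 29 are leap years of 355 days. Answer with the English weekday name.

Equivalently 21 January 2269 Gregorian, JDN 2549816.
2549816 ≡ 3 (mod 7); counting from Monday = 0 gives Thursday.

Thursday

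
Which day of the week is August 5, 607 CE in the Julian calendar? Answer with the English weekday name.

Saturday

In the proleptic Gregorian calendar this is 8 August 607 (JDN 1942981).
1942981 ≡ 5 (mod 7); counting from Monday = 0 gives Saturday.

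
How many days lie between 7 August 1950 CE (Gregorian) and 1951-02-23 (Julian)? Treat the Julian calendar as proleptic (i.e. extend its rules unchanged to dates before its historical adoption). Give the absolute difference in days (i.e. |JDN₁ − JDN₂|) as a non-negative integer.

First date → JDN 2433501; second date → JDN 2433714.
The interval is |2433501 − 2433714| = 213 days.

213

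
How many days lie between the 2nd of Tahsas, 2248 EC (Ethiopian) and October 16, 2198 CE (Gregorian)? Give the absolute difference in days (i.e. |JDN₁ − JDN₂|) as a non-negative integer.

JDN of the first date = 2545029.
JDN of the second date = 2524152.
|2524152 − 2545029| = 20877.

20877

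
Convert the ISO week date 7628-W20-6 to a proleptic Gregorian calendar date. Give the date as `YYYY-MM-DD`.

ISO week 1 of 7628 is the week containing the first Thursday of 7628.
Week 20, day 6 (Saturday) lands on 7628-05-20.

7628-05-20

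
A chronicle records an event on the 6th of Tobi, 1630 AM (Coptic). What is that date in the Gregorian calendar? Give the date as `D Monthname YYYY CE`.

Both dates share Julian Day Number 2420147; in the Gregorian calendar that is 14 January 1914 CE.

14 January 1914 CE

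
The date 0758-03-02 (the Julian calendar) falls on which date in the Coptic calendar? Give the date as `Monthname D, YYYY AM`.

The source date corresponds to 6 March 758 in the proleptic Gregorian calendar (JDN 1997978).
That day falls on 6 Paremhat 474 AM in the Coptic calendar.

Paremhat 6, 474 AM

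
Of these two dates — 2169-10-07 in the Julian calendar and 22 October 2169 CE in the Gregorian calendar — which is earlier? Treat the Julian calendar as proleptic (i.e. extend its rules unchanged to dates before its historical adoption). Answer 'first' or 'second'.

The two dates have Julian Day Numbers 2513565 and 2513566 respectively.
Since 2513565 < 2513566, the first date comes first.

first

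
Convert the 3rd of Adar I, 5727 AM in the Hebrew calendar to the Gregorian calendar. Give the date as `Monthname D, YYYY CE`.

February 13, 1967 CE

Julian Day Number of the source date = 2439535.
Converting JDN 2439535 to the Gregorian calendar gives 13 February 1967 CE.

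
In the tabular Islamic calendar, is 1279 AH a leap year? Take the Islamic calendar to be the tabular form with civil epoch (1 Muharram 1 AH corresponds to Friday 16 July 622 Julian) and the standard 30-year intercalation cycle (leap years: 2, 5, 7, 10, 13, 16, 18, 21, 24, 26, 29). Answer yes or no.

no

Year 1279 AH is year 19 of its 30-year cycle; leap positions are 2, 5, 7, 10, 13, 16, 18, 21, 24, 26, 29, so it is a common year (354 days).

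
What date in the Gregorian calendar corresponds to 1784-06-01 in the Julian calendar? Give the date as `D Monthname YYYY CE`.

For dates in this range the Gregorian date is 11 days ahead of the Julian.
1 June 1784 Julian + 11 days → 12 June 1784 Gregorian.

12 June 1784 CE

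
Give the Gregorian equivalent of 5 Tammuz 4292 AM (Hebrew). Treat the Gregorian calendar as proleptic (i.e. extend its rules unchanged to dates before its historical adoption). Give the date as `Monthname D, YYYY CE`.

Both dates share Julian Day Number 1915546; in the Gregorian calendar that is 26 June 532 CE.

June 26, 532 CE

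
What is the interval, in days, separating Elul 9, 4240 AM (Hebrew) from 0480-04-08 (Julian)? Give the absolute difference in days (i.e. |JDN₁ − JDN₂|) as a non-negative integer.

144

First date → JDN 1896620; second date → JDN 1896476.
The interval is |1896620 − 1896476| = 144 days.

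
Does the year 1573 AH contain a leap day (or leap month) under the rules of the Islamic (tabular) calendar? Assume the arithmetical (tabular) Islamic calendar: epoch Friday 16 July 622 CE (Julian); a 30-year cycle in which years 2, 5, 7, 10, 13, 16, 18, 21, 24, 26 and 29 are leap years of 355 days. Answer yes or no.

Year 1573 AH is year 13 of its 30-year cycle; leap positions are 2, 5, 7, 10, 13, 16, 18, 21, 24, 26, 29, so it is a leap year (355 days).

yes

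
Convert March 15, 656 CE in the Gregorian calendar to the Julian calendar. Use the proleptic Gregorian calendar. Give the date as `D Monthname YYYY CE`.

For dates in this range the Gregorian date is 3 days ahead of the Julian.
15 March 656 Gregorian − 3 days → 12 March 656 Julian.

12 March 656 CE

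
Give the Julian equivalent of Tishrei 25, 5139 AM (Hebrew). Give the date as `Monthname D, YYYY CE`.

October 17, 1378 CE

The source date corresponds to 25 October 1378 in the proleptic Gregorian calendar (JDN 2224662).
That day falls on 17 October 1378 CE in the Julian calendar.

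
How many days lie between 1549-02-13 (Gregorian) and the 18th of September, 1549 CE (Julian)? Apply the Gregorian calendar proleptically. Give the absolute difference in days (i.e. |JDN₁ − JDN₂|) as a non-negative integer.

JDN of the first date = 2286864.
JDN of the second date = 2287091.
|2287091 − 2286864| = 227.

227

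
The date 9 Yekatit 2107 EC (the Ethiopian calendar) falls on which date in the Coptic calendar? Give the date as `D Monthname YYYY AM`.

Both dates share Julian Day Number 2493595; in the Coptic calendar that is 9 Meshir 1831 AM.

9 Meshir 1831 AM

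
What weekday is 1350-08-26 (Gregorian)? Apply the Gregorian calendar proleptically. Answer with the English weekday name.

Since JDN mod 7 = 2 (0 = Monday), the day is Wednesday.

Wednesday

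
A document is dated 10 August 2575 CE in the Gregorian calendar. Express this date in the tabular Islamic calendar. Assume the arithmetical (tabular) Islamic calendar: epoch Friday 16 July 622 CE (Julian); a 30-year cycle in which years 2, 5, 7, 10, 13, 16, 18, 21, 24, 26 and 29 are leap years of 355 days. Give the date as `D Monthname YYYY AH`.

2 Muharram 2014 AH

Both dates share Julian Day Number 2661781; in the tabular Islamic calendar that is 2 Muharram 2014 AH.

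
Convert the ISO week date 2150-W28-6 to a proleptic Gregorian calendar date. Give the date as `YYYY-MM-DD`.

ISO week 1 of 2150 is the week containing the first Thursday of 2150.
Week 28, day 6 (Saturday) lands on 2150-07-11.

2150-07-11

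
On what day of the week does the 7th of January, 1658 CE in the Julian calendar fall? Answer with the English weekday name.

Thursday

This is JDN 2326649 (17 January 1658 Gregorian).
Since JDN mod 7 = 3 (0 = Monday), the day is Thursday.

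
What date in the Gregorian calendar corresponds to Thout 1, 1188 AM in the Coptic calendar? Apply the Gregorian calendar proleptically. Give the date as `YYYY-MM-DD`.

1471-09-08

Both dates share Julian Day Number 2258582; in the Gregorian calendar that is 8 September 1471 CE.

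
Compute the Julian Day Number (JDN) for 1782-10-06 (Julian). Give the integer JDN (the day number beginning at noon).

2372212

Equivalently 17 October 1782 (Gregorian).
JDN 2451545 is 1 January 2000 CE (Gregorian); the target day is −79333 days from there, so JDN = 2372212.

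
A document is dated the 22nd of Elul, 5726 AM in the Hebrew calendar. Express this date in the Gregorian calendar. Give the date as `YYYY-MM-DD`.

1966-09-07

Both dates share Julian Day Number 2439376; in the Gregorian calendar that is 7 September 1966 CE.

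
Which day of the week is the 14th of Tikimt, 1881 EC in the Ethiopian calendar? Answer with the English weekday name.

In the Gregorian calendar this is 23 October 1888 (JDN 2410934).
2410934 ≡ 1 (mod 7); counting from Monday = 0 gives Tuesday.

Tuesday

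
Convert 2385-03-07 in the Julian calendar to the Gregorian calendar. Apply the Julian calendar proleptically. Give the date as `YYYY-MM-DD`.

The Julian–Gregorian offset here is 16 days (Julian trailing).
7 March 2385 Julian + 16 days → 23 March 2385 Gregorian.

2385-03-23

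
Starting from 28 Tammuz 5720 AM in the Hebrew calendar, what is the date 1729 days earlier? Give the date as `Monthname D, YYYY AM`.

Counting 1729 days back from JDN 2437139 reaches JDN 2435410, which is Cheshvan 13, 5716 AM.

Cheshvan 13, 5716 AM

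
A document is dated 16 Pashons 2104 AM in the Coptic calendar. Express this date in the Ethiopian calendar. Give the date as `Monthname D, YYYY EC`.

Ginbot 16, 2380 EC

Julian Day Number of the source date = 2593406.
Converting JDN 2593406 to the Ethiopian calendar gives 16 Ginbot 2380 EC.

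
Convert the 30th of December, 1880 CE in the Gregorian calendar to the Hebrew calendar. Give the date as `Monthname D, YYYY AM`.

Julian Day Number of the source date = 2408080.
Converting JDN 2408080 to the Hebrew calendar gives 28 Tevet 5641 AM.

Tevet 28, 5641 AM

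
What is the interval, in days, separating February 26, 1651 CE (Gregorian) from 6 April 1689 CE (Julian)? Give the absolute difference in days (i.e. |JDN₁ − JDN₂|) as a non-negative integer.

13929

First date → JDN 2324132; second date → JDN 2338061.
The interval is |2324132 − 2338061| = 13929 days.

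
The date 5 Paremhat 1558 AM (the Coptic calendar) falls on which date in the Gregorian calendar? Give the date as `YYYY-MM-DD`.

1842-03-13

Julian Day Number of the source date = 2393908.
Converting JDN 2393908 to the Gregorian calendar gives 13 March 1842 CE.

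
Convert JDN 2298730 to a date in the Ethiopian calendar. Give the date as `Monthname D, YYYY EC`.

Nehase 7, 1573 EC

JDN 2298730 is 10 August 1581 in the proleptic Gregorian calendar.
In the Ethiopian calendar that day is Nehase 7, 1573 EC.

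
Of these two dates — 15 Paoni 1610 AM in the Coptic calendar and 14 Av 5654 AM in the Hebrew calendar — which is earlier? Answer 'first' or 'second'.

first

First date → JDN 2413001; second date → JDN 2413057.
JDN 2413001 < JDN 2413057, so the first date is earlier.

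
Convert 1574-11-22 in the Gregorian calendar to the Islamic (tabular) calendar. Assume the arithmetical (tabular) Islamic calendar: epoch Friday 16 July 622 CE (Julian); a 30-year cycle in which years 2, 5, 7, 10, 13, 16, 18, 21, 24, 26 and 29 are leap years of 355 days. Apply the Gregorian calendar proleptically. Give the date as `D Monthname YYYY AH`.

27 Rajab 982 AH

Julian Day Number of the source date = 2296277.
Converting JDN 2296277 to the tabular Islamic calendar gives 27 Rajab 982 AH.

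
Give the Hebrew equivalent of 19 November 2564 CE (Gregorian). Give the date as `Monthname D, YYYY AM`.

Both dates share Julian Day Number 2657865; in the Hebrew calendar that is 14 Kislev 6325 AM.

Kislev 14, 6325 AM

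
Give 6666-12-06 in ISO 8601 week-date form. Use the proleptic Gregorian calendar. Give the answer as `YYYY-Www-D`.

6666-W49-4

The weekday is Thursday (ISO weekday 4).
That Thursday belongs to ISO week 49 of ISO year 6666.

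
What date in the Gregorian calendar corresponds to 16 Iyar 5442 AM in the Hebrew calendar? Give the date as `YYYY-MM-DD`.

Both dates share Julian Day Number 2335542; in the Gregorian calendar that is 24 May 1682 CE.

1682-05-24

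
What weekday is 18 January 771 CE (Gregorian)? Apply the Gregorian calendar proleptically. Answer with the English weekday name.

Monday

Since JDN mod 7 = 0 (0 = Monday), the day is Monday.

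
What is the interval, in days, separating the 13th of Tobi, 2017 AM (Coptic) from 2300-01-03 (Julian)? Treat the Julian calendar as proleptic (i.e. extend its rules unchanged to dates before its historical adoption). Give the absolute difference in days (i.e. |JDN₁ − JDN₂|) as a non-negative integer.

371

JDN of the first date = 2561506.
JDN of the second date = 2561135.
|2561135 − 2561506| = 371.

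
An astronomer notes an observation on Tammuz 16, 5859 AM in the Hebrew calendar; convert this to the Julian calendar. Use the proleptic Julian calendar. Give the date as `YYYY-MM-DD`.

Julian Day Number of the source date = 2487889.
Converting JDN 2487889 to the Julian calendar gives 21 June 2099 CE.

2099-06-21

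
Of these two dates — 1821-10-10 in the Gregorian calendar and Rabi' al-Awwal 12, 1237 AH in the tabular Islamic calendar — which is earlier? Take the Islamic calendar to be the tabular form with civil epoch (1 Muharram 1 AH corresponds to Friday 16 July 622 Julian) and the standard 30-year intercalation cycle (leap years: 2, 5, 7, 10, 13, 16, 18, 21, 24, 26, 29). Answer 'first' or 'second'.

The two dates have Julian Day Numbers 2386449 and 2386507 respectively.
Since 2386449 < 2386507, the first date comes first.

first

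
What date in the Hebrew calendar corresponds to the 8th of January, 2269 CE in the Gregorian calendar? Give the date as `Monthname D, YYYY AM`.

Both dates share Julian Day Number 2549803; in the Hebrew calendar that is 5 Shevat 6029 AM.

Shevat 5, 6029 AM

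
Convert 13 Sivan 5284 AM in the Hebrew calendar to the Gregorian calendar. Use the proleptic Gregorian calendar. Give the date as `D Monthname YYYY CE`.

25 May 1524 CE

Both dates share Julian Day Number 2277834; in the Gregorian calendar that is 25 May 1524 CE.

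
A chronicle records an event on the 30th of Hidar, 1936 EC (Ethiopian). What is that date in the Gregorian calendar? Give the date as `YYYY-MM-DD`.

Julian Day Number of the source date = 2431069.
Converting JDN 2431069 to the Gregorian calendar gives 10 December 1943 CE.

1943-12-10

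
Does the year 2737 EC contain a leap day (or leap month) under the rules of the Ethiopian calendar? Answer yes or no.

2737 mod 4 = 1; in the Ethiopian calendar a year is leap when year mod 4 = 3, so it is a common year.

no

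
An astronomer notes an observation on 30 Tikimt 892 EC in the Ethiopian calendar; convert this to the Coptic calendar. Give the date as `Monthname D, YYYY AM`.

The source date corresponds to 1 November 899 in the proleptic Gregorian calendar (JDN 2049718).
That day falls on 30 Paopi 616 AM in the Coptic calendar.

Paopi 30, 616 AM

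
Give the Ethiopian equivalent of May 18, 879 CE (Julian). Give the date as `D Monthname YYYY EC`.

23 Ginbot 871 EC

The source date corresponds to 22 May 879 in the proleptic Gregorian calendar (JDN 2042250).
That day falls on 23 Ginbot 871 EC in the Ethiopian calendar.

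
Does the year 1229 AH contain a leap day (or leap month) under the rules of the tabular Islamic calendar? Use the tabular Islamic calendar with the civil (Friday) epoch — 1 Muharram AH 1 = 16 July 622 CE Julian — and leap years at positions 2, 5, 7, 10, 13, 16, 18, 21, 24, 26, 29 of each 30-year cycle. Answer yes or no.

yes

Year 1229 AH is year 29 of its 30-year cycle; leap positions are 2, 5, 7, 10, 13, 16, 18, 21, 24, 26, 29, so it is a leap year (355 days).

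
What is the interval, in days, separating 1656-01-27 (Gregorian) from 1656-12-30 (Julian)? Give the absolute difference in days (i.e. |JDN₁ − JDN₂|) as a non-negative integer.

JDN of the first date = 2325928.
JDN of the second date = 2326276.
|2326276 − 2325928| = 348.

348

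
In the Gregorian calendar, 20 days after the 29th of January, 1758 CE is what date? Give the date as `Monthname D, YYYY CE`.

February 18, 1758 CE

Counting 20 days forward from JDN 2363185 reaches JDN 2363205, which is February 18, 1758 CE.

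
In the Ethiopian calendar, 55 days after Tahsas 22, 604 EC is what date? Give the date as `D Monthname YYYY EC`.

17 Yekatit 604 EC

Counting 55 days forward from JDN 1944578 reaches JDN 1944633, which is 17 Yekatit 604 EC.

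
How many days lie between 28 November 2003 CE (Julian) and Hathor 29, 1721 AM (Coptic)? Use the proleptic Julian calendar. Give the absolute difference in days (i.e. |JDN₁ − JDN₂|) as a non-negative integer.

363

First date → JDN 2452985; second date → JDN 2453348.
The interval is |2452985 − 2453348| = 363 days.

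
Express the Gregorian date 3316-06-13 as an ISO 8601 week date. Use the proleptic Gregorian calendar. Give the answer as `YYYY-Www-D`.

The weekday is Saturday (ISO weekday 6).
That Saturday belongs to ISO week 24 of ISO year 3316.

3316-W24-6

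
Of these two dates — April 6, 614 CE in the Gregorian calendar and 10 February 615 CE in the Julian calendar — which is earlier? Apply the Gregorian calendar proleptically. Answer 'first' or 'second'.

first

First date → JDN 1945414; second date → JDN 1945727.
JDN 1945414 < JDN 1945727, so the first date is earlier.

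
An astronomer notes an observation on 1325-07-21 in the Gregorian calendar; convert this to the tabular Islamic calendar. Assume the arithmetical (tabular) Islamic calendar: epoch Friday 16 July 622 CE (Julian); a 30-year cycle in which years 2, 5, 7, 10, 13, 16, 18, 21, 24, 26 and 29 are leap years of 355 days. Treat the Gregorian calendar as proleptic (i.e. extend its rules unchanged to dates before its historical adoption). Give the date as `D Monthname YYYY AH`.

Julian Day Number of the source date = 2205208.
Converting JDN 2205208 to the tabular Islamic calendar gives 1 Sha'ban 725 AH.

1 Sha'ban 725 AH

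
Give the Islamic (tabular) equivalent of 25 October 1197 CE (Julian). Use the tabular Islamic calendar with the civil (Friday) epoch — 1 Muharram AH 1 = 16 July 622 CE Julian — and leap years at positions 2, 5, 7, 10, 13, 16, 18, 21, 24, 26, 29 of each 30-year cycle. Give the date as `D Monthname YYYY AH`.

The source date corresponds to 1 November 1197 in the proleptic Gregorian calendar (JDN 2158560).
That day falls on 11 Dhu al-Hijjah 593 AH in the tabular Islamic calendar.

11 Dhu al-Hijjah 593 AH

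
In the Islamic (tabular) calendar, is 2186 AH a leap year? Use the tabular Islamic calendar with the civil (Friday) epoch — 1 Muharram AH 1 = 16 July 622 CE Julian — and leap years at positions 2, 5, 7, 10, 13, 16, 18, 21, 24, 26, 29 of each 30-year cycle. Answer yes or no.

yes

Year 2186 AH is year 26 of its 30-year cycle; leap positions are 2, 5, 7, 10, 13, 16, 18, 21, 24, 26, 29, so it is a leap year (355 days).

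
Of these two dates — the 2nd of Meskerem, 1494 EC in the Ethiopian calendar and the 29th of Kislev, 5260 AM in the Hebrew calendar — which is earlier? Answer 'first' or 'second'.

second

First date → JDN 2269540; second date → JDN 2268903.
JDN 2268903 < JDN 2269540, so the second date is earlier.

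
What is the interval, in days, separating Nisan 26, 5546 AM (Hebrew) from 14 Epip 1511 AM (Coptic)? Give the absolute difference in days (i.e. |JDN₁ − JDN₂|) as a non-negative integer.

First date → JDN 2373497; second date → JDN 2376870.
The interval is |2373497 − 2376870| = 3373 days.

3373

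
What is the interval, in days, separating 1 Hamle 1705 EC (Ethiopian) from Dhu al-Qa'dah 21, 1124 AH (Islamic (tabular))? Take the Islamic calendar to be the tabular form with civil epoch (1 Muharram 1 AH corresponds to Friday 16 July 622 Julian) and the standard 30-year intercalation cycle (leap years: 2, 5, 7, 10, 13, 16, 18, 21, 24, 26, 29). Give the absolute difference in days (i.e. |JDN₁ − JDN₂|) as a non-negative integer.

JDN of the first date = 2346907.
JDN of the second date = 2346709.
|2346709 − 2346907| = 198.

198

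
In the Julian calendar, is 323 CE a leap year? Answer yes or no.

323 mod 4 = 3, so it is a common year in the Julian calendar.

no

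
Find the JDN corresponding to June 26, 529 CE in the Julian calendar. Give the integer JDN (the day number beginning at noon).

1914452

In the proleptic Gregorian calendar the same day is 28 June 529.
JDN 2299161 is 15 October 1582 CE (Gregorian); the target day is −384709 days from there, so JDN = 1914452.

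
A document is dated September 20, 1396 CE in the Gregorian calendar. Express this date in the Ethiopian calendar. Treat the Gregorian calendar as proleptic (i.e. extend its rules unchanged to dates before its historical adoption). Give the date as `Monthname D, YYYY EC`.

Meskerem 15, 1389 EC

Julian Day Number of the source date = 2231202.
Converting JDN 2231202 to the Ethiopian calendar gives 15 Meskerem 1389 EC.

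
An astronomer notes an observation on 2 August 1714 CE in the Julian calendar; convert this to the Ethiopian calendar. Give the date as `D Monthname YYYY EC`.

9 Nehase 1706 EC

Both dates share Julian Day Number 2347310; in the Ethiopian calendar that is 9 Nehase 1706 EC.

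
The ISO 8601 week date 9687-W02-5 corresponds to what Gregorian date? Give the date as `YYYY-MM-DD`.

9687-01-10

ISO week 1 of 9687 is the week containing the first Thursday of 9687.
Week 2, day 5 (Friday) lands on 9687-01-10.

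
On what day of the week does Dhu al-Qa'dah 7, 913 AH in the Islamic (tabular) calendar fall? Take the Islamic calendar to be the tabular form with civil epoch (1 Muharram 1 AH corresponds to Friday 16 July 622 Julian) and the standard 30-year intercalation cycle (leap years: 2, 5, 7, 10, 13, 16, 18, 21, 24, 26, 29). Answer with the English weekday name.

Thursday

In the proleptic Gregorian calendar this is 19 March 1508 (JDN 2271923).
2271923 ≡ 3 (mod 7); counting from Monday = 0 gives Thursday.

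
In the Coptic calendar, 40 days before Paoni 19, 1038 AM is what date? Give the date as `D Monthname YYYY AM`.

9 Pashons 1038 AM

JDN of Paoni 19, 1038 AM = 2204082.
2204082 − 40 = 2204042.
JDN 2204042 in the Coptic calendar is 9 Pashons 1038 AM.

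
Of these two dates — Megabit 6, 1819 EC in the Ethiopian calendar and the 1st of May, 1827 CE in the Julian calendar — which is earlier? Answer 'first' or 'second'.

first

Converting both to JDN: 2388430 vs 2388490; the smaller is the first.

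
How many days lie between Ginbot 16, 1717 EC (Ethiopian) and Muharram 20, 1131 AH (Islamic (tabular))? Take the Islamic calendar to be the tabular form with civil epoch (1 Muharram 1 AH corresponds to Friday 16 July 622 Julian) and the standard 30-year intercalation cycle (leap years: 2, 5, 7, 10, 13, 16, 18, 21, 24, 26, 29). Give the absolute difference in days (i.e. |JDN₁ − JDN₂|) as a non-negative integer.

2352

First date → JDN 2351245; second date → JDN 2348893.
The interval is |2351245 − 2348893| = 2352 days.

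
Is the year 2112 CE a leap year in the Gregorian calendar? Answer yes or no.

2112 is divisible by 4 and not by 100, so it is a leap year.

yes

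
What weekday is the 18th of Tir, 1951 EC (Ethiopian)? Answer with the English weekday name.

In the Gregorian calendar this is 26 January 1959 (JDN 2436595).
2436595 ≡ 0 (mod 7); counting from Monday = 0 gives Monday.

Monday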